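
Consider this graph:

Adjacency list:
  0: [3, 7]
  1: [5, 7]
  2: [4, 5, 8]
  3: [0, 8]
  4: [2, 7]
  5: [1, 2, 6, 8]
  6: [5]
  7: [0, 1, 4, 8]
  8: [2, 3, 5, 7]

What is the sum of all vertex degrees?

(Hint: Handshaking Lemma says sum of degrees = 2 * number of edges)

Count edges: 12 edges.
By Handshaking Lemma: sum of degrees = 2 * 12 = 24.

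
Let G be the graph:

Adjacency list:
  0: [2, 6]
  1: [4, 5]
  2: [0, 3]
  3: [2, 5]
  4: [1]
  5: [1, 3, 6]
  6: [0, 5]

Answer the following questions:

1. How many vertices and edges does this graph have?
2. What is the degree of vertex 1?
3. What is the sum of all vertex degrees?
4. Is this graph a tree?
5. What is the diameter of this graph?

Count: 7 vertices, 7 edges.
Vertex 1 has neighbors [4, 5], degree = 2.
Handshaking lemma: 2 * 7 = 14.
A tree on 7 vertices has 6 edges. This graph has 7 edges (1 extra). Not a tree.
Diameter (longest shortest path) = 4.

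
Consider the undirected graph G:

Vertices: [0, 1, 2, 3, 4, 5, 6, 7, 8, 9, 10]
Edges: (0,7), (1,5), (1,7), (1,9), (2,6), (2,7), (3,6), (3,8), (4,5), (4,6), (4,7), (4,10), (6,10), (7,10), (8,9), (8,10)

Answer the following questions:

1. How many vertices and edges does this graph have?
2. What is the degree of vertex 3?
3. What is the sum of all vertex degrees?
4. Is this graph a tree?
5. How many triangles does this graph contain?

Count: 11 vertices, 16 edges.
Vertex 3 has neighbors [6, 8], degree = 2.
Handshaking lemma: 2 * 16 = 32.
A tree on 11 vertices has 10 edges. This graph has 16 edges (6 extra). Not a tree.
Number of triangles = 2.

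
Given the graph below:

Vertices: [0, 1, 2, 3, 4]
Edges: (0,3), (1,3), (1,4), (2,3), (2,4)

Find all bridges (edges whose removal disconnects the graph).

A bridge is an edge whose removal increases the number of connected components.
Bridges found: (0,3)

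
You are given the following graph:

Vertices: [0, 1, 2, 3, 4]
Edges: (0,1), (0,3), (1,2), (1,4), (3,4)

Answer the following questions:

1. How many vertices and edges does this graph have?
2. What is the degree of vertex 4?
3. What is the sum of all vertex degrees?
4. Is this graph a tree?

Count: 5 vertices, 5 edges.
Vertex 4 has neighbors [1, 3], degree = 2.
Handshaking lemma: 2 * 5 = 10.
A tree on 5 vertices has 4 edges. This graph has 5 edges (1 extra). Not a tree.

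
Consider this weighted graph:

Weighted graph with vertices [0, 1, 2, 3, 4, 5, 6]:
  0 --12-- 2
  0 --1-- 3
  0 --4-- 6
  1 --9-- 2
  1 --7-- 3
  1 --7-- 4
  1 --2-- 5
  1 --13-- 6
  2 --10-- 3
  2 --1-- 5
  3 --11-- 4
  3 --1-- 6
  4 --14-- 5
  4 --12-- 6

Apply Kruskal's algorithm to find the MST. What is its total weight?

Applying Kruskal's algorithm (sort edges by weight, add if no cycle):
  Add (0,3) w=1
  Add (2,5) w=1
  Add (3,6) w=1
  Add (1,5) w=2
  Skip (0,6) w=4 (creates cycle)
  Add (1,3) w=7
  Add (1,4) w=7
  Skip (1,2) w=9 (creates cycle)
  Skip (2,3) w=10 (creates cycle)
  Skip (3,4) w=11 (creates cycle)
  Skip (0,2) w=12 (creates cycle)
  Skip (4,6) w=12 (creates cycle)
  Skip (1,6) w=13 (creates cycle)
  Skip (4,5) w=14 (creates cycle)
MST weight = 19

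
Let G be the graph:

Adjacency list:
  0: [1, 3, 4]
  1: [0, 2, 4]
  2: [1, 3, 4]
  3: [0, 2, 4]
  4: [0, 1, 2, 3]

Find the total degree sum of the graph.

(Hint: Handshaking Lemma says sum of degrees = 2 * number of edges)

Count edges: 8 edges.
By Handshaking Lemma: sum of degrees = 2 * 8 = 16.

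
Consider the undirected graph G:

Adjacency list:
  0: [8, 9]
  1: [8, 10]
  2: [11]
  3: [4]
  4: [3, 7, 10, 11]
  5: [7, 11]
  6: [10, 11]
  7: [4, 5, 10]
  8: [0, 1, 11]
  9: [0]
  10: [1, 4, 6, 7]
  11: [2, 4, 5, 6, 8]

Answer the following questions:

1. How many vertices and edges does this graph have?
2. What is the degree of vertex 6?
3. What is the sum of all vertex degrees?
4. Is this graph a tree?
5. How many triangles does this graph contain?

Count: 12 vertices, 15 edges.
Vertex 6 has neighbors [10, 11], degree = 2.
Handshaking lemma: 2 * 15 = 30.
A tree on 12 vertices has 11 edges. This graph has 15 edges (4 extra). Not a tree.
Number of triangles = 1.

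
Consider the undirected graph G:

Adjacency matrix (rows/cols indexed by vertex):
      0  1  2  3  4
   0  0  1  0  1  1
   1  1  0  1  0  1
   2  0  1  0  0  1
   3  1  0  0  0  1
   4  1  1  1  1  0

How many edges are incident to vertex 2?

Vertex 2 has neighbors [1, 4], so deg(2) = 2.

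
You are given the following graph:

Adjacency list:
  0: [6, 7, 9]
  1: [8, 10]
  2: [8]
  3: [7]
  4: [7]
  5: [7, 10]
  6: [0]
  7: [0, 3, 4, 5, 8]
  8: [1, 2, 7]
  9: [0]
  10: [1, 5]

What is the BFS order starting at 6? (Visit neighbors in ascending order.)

BFS from vertex 6 (neighbors processed in ascending order):
Visit order: 6, 0, 7, 9, 3, 4, 5, 8, 10, 1, 2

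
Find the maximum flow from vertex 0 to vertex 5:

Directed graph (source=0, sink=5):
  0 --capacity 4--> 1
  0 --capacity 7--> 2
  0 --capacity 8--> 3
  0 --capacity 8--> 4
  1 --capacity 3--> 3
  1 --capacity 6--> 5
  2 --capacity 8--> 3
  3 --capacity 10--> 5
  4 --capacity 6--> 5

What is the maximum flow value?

Computing max flow:
  Flow on (0->1): 4/4
  Flow on (0->2): 7/7
  Flow on (0->3): 3/8
  Flow on (0->4): 6/8
  Flow on (1->5): 4/6
  Flow on (2->3): 7/8
  Flow on (3->5): 10/10
  Flow on (4->5): 6/6
Maximum flow = 20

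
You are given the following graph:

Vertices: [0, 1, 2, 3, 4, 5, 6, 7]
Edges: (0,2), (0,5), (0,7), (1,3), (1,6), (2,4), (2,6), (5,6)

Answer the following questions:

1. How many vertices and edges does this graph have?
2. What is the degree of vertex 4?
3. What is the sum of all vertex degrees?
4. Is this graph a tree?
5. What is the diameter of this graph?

Count: 8 vertices, 8 edges.
Vertex 4 has neighbors [2], degree = 1.
Handshaking lemma: 2 * 8 = 16.
A tree on 8 vertices has 7 edges. This graph has 8 edges (1 extra). Not a tree.
Diameter (longest shortest path) = 5.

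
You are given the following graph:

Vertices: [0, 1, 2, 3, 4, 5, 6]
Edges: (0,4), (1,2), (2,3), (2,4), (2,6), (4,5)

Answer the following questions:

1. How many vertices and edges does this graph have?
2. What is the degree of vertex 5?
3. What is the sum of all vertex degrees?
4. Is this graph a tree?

Count: 7 vertices, 6 edges.
Vertex 5 has neighbors [4], degree = 1.
Handshaking lemma: 2 * 6 = 12.
A graph is a tree iff it is connected and has exactly n-1 edges. This graph is connected (all 7 vertices in one component) and has 7-1 = 6 edges. It is a tree.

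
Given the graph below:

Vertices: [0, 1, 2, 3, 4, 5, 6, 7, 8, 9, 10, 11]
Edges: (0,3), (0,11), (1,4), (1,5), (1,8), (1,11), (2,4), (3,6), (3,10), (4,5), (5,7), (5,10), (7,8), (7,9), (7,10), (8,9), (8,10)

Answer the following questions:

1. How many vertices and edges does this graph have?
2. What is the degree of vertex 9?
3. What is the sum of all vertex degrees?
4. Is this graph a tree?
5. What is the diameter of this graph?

Count: 12 vertices, 17 edges.
Vertex 9 has neighbors [7, 8], degree = 2.
Handshaking lemma: 2 * 17 = 34.
A tree on 12 vertices has 11 edges. This graph has 17 edges (6 extra). Not a tree.
Diameter (longest shortest path) = 5.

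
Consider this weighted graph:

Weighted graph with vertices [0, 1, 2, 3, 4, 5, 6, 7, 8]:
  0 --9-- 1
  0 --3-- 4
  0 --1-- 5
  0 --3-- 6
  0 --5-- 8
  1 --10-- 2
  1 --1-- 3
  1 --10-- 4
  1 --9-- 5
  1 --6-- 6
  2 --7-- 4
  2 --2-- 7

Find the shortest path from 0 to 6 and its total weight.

Using Dijkstra's algorithm from vertex 0:
Shortest path: 0 -> 6
Total weight: 3 = 3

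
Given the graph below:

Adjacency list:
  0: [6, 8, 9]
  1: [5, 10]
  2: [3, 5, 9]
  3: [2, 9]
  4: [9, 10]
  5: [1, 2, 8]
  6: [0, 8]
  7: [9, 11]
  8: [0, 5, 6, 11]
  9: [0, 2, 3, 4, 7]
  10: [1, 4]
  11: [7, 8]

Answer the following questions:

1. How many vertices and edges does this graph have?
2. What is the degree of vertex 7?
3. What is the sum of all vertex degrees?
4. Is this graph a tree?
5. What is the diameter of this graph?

Count: 12 vertices, 16 edges.
Vertex 7 has neighbors [9, 11], degree = 2.
Handshaking lemma: 2 * 16 = 32.
A tree on 12 vertices has 11 edges. This graph has 16 edges (5 extra). Not a tree.
Diameter (longest shortest path) = 4.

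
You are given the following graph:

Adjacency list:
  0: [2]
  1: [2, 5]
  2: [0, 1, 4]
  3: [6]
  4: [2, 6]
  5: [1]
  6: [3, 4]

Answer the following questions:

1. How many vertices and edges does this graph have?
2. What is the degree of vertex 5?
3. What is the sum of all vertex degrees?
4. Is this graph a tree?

Count: 7 vertices, 6 edges.
Vertex 5 has neighbors [1], degree = 1.
Handshaking lemma: 2 * 6 = 12.
A graph is a tree iff it is connected and has exactly n-1 edges. This graph is connected (all 7 vertices in one component) and has 7-1 = 6 edges. It is a tree.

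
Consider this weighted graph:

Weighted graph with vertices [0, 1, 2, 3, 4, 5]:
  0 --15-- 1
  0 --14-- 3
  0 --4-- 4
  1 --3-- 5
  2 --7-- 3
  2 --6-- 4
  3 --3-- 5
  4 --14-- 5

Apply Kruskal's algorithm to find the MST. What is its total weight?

Applying Kruskal's algorithm (sort edges by weight, add if no cycle):
  Add (1,5) w=3
  Add (3,5) w=3
  Add (0,4) w=4
  Add (2,4) w=6
  Add (2,3) w=7
  Skip (0,3) w=14 (creates cycle)
  Skip (4,5) w=14 (creates cycle)
  Skip (0,1) w=15 (creates cycle)
MST weight = 23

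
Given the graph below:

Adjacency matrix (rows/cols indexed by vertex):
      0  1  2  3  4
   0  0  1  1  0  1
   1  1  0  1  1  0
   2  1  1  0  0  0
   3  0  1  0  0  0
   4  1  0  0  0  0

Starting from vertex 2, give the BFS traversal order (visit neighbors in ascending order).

BFS from vertex 2 (neighbors processed in ascending order):
Visit order: 2, 0, 1, 4, 3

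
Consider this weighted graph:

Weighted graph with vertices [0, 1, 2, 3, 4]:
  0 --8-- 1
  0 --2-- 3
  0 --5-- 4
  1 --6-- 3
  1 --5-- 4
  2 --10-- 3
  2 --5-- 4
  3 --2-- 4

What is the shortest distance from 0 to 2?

Using Dijkstra's algorithm from vertex 0:
Shortest path: 0 -> 3 -> 4 -> 2
Total weight: 2 + 2 + 5 = 9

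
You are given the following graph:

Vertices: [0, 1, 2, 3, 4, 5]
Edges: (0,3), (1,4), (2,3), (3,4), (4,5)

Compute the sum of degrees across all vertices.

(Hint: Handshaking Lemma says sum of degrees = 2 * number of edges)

Count edges: 5 edges.
By Handshaking Lemma: sum of degrees = 2 * 5 = 10.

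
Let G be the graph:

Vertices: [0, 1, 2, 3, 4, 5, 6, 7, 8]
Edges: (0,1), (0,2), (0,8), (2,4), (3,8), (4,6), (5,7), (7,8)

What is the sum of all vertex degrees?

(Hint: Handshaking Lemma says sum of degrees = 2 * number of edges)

Count edges: 8 edges.
By Handshaking Lemma: sum of degrees = 2 * 8 = 16.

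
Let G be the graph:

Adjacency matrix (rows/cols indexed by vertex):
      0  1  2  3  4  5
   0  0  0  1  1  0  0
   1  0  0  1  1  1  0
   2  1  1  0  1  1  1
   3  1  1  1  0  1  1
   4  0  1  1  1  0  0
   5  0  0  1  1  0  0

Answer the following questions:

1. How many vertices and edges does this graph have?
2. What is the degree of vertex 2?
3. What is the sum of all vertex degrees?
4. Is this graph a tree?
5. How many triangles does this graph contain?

Count: 6 vertices, 10 edges.
Vertex 2 has neighbors [0, 1, 3, 4, 5], degree = 5.
Handshaking lemma: 2 * 10 = 20.
A tree on 6 vertices has 5 edges. This graph has 10 edges (5 extra). Not a tree.
Number of triangles = 6.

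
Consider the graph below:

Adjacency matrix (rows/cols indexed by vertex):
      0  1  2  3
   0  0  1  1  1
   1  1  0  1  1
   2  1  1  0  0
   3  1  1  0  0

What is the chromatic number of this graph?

The graph has a maximum clique of size 3 (lower bound on chromatic number).
A valid 3-coloring: {0: 0, 1: 1, 2: 2, 3: 2}.
Chromatic number = 3.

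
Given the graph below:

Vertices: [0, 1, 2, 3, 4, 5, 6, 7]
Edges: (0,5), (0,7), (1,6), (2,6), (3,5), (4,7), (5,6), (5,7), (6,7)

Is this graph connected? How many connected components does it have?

Checking connectivity: the graph has 1 connected component(s).
All vertices are reachable from each other. The graph IS connected.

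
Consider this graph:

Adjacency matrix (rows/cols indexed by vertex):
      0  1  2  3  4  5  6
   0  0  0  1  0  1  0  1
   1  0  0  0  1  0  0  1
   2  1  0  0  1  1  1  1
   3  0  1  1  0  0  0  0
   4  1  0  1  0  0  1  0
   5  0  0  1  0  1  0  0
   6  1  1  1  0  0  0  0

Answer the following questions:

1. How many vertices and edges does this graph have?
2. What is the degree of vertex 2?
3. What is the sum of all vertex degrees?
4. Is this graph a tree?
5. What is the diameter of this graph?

Count: 7 vertices, 10 edges.
Vertex 2 has neighbors [0, 3, 4, 5, 6], degree = 5.
Handshaking lemma: 2 * 10 = 20.
A tree on 7 vertices has 6 edges. This graph has 10 edges (4 extra). Not a tree.
Diameter (longest shortest path) = 3.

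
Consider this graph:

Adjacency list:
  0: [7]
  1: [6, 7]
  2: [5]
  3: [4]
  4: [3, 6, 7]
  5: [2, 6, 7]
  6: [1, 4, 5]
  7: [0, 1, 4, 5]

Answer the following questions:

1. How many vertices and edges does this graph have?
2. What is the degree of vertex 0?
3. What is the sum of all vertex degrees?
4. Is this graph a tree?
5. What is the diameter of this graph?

Count: 8 vertices, 9 edges.
Vertex 0 has neighbors [7], degree = 1.
Handshaking lemma: 2 * 9 = 18.
A tree on 8 vertices has 7 edges. This graph has 9 edges (2 extra). Not a tree.
Diameter (longest shortest path) = 4.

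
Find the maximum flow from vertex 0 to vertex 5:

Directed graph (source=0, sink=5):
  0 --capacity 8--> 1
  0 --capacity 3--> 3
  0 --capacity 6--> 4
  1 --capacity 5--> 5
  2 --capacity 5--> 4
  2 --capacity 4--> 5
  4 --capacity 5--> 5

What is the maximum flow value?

Computing max flow:
  Flow on (0->1): 5/8
  Flow on (0->4): 5/6
  Flow on (1->5): 5/5
  Flow on (4->5): 5/5
Maximum flow = 10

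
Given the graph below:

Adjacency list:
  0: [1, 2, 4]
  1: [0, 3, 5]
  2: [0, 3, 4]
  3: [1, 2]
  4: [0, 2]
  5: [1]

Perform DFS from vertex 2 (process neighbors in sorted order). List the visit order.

DFS from vertex 2 (neighbors processed in ascending order):
Visit order: 2, 0, 1, 3, 5, 4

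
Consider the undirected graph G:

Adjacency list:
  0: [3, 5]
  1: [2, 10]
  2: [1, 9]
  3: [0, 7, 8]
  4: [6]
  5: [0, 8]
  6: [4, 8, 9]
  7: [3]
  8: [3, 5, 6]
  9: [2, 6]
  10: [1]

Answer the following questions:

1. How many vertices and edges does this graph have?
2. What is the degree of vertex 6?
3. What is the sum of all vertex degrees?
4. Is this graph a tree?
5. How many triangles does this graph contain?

Count: 11 vertices, 11 edges.
Vertex 6 has neighbors [4, 8, 9], degree = 3.
Handshaking lemma: 2 * 11 = 22.
A tree on 11 vertices has 10 edges. This graph has 11 edges (1 extra). Not a tree.
Number of triangles = 0.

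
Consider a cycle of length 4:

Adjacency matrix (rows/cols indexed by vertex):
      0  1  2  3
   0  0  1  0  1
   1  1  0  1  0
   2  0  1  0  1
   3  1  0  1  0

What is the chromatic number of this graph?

This is an even cycle (C_4). Even cycles are bipartite.
Chromatic number = 2.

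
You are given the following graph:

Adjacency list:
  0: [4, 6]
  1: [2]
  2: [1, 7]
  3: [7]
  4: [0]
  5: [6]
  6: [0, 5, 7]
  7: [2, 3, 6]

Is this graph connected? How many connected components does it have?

Checking connectivity: the graph has 1 connected component(s).
All vertices are reachable from each other. The graph IS connected.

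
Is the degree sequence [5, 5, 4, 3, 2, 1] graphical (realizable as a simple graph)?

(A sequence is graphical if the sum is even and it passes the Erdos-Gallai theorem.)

Sum of degrees = 20. Sum is even but fails Erdos-Gallai. The sequence is NOT graphical.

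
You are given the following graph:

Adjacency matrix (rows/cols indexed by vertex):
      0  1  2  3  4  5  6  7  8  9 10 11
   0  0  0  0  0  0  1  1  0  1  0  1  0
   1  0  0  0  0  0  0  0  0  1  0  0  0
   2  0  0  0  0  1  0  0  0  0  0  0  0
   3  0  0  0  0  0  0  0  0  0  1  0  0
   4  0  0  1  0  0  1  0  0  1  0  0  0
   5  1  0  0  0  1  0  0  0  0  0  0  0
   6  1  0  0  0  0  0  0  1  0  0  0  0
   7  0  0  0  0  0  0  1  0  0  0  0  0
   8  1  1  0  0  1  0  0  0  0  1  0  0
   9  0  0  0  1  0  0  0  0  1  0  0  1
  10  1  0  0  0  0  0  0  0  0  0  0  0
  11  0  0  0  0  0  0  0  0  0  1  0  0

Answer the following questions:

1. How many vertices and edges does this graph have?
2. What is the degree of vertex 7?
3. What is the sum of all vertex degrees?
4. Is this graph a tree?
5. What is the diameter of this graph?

Count: 12 vertices, 12 edges.
Vertex 7 has neighbors [6], degree = 1.
Handshaking lemma: 2 * 12 = 24.
A tree on 12 vertices has 11 edges. This graph has 12 edges (1 extra). Not a tree.
Diameter (longest shortest path) = 5.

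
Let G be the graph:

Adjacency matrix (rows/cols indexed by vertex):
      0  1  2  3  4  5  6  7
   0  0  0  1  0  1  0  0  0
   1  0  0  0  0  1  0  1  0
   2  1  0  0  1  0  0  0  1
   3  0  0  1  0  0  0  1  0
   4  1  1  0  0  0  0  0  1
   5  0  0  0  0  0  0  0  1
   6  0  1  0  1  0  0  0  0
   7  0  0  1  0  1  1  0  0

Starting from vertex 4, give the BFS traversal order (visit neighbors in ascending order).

BFS from vertex 4 (neighbors processed in ascending order):
Visit order: 4, 0, 1, 7, 2, 6, 5, 3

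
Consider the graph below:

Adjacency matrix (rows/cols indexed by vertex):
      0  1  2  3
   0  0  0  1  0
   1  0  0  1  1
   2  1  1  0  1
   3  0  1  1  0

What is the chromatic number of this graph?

The graph has a maximum clique of size 3 (lower bound on chromatic number).
A valid 3-coloring: {0: 1, 1: 1, 2: 0, 3: 2}.
Chromatic number = 3.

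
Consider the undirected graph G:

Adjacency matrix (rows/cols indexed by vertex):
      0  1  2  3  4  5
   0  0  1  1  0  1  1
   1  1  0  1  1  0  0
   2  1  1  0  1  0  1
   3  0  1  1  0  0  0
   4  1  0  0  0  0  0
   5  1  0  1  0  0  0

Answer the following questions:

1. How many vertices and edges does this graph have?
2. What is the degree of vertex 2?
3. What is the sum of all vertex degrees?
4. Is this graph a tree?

Count: 6 vertices, 8 edges.
Vertex 2 has neighbors [0, 1, 3, 5], degree = 4.
Handshaking lemma: 2 * 8 = 16.
A tree on 6 vertices has 5 edges. This graph has 8 edges (3 extra). Not a tree.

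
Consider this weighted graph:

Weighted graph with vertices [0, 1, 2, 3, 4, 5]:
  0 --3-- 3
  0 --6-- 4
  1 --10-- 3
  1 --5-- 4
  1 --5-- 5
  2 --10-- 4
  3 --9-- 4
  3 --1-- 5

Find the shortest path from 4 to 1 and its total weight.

Using Dijkstra's algorithm from vertex 4:
Shortest path: 4 -> 1
Total weight: 5 = 5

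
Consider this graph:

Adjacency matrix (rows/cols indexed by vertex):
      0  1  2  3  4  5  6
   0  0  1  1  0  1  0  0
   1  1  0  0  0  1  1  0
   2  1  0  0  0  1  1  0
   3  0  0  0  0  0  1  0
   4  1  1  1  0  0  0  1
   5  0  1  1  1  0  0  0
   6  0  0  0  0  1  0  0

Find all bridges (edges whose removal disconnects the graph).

A bridge is an edge whose removal increases the number of connected components.
Bridges found: (3,5), (4,6)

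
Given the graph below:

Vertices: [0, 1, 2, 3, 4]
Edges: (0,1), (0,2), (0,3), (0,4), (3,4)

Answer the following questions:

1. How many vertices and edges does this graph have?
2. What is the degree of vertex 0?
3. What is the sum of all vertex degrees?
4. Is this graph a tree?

Count: 5 vertices, 5 edges.
Vertex 0 has neighbors [1, 2, 3, 4], degree = 4.
Handshaking lemma: 2 * 5 = 10.
A tree on 5 vertices has 4 edges. This graph has 5 edges (1 extra). Not a tree.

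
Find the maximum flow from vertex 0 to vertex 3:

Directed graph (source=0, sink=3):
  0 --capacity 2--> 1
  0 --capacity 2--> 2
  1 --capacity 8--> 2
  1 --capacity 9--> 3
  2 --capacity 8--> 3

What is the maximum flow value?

Computing max flow:
  Flow on (0->1): 2/2
  Flow on (0->2): 2/2
  Flow on (1->3): 2/9
  Flow on (2->3): 2/8
Maximum flow = 4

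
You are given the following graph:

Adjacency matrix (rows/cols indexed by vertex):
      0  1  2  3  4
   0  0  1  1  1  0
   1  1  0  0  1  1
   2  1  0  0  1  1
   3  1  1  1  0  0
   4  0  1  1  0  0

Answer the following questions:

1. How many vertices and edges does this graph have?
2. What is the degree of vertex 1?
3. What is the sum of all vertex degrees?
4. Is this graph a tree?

Count: 5 vertices, 7 edges.
Vertex 1 has neighbors [0, 3, 4], degree = 3.
Handshaking lemma: 2 * 7 = 14.
A tree on 5 vertices has 4 edges. This graph has 7 edges (3 extra). Not a tree.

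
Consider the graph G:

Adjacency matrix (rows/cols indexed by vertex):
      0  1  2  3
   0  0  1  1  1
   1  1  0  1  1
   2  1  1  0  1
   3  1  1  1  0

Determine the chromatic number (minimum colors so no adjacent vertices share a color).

The graph has a maximum clique of size 4 (lower bound on chromatic number).
A valid 4-coloring: {0: 0, 1: 1, 2: 2, 3: 3}.
Chromatic number = 4.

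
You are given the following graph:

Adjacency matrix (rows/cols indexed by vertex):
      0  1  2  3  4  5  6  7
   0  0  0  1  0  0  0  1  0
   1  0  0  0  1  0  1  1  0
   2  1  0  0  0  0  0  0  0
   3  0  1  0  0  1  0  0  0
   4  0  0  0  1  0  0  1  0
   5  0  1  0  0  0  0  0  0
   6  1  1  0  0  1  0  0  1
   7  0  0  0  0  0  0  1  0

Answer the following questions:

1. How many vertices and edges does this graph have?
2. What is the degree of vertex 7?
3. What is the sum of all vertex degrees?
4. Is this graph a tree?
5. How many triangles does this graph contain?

Count: 8 vertices, 8 edges.
Vertex 7 has neighbors [6], degree = 1.
Handshaking lemma: 2 * 8 = 16.
A tree on 8 vertices has 7 edges. This graph has 8 edges (1 extra). Not a tree.
Number of triangles = 0.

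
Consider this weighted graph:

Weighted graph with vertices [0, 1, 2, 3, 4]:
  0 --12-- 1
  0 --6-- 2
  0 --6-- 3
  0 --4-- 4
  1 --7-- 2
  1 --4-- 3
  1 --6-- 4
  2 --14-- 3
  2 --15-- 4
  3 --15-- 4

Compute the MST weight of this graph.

Applying Kruskal's algorithm (sort edges by weight, add if no cycle):
  Add (0,4) w=4
  Add (1,3) w=4
  Add (0,2) w=6
  Add (0,3) w=6
  Skip (1,4) w=6 (creates cycle)
  Skip (1,2) w=7 (creates cycle)
  Skip (0,1) w=12 (creates cycle)
  Skip (2,3) w=14 (creates cycle)
  Skip (2,4) w=15 (creates cycle)
  Skip (3,4) w=15 (creates cycle)
MST weight = 20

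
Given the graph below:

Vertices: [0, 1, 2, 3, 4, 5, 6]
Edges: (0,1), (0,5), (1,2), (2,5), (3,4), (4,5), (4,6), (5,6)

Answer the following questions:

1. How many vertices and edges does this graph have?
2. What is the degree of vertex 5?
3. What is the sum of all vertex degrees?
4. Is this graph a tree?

Count: 7 vertices, 8 edges.
Vertex 5 has neighbors [0, 2, 4, 6], degree = 4.
Handshaking lemma: 2 * 8 = 16.
A tree on 7 vertices has 6 edges. This graph has 8 edges (2 extra). Not a tree.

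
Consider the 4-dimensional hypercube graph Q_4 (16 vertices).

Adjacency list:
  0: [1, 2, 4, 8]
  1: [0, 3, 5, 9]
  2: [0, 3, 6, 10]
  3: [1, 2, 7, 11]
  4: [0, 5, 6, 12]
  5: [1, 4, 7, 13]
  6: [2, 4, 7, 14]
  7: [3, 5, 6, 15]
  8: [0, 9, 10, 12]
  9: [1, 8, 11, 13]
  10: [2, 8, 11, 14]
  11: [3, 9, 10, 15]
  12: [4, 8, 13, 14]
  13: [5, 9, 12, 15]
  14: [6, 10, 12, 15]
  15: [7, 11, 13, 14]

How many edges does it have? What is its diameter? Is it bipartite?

The 4-dimensional hypercube Q_4 has 16 vertices and each vertex has degree 4.
Total edges = 16 * 4 / 2 = 32.
Diameter = 4 (max Hamming distance between binary labels).
Hypercubes are bipartite (partition by parity of binary representation).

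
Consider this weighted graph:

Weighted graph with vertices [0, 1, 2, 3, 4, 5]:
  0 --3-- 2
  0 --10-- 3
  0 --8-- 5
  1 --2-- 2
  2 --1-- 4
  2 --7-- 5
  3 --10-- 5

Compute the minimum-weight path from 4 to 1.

Using Dijkstra's algorithm from vertex 4:
Shortest path: 4 -> 2 -> 1
Total weight: 1 + 2 = 3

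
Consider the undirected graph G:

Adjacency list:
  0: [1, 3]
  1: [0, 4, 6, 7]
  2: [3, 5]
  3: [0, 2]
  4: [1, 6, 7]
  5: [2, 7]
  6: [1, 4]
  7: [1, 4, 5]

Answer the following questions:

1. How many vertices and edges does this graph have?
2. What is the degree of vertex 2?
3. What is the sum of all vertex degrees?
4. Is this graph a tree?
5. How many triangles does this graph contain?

Count: 8 vertices, 10 edges.
Vertex 2 has neighbors [3, 5], degree = 2.
Handshaking lemma: 2 * 10 = 20.
A tree on 8 vertices has 7 edges. This graph has 10 edges (3 extra). Not a tree.
Number of triangles = 2.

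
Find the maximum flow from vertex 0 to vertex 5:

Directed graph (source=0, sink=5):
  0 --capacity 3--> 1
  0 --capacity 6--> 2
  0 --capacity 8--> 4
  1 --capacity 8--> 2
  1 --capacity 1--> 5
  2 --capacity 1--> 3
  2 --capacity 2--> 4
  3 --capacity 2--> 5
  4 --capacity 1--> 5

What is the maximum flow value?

Computing max flow:
  Flow on (0->1): 1/3
  Flow on (0->2): 2/6
  Flow on (1->5): 1/1
  Flow on (2->3): 1/1
  Flow on (2->4): 1/2
  Flow on (3->5): 1/2
  Flow on (4->5): 1/1
Maximum flow = 3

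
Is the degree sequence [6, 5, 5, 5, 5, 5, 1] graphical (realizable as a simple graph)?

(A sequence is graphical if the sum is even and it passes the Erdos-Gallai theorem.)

Sum of degrees = 32. Sum is even and passes Erdos-Gallai. The sequence IS graphical.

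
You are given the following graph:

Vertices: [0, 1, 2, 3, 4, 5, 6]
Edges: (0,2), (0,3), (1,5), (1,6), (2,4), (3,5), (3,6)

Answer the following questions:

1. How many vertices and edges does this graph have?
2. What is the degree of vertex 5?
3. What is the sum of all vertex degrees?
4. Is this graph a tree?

Count: 7 vertices, 7 edges.
Vertex 5 has neighbors [1, 3], degree = 2.
Handshaking lemma: 2 * 7 = 14.
A tree on 7 vertices has 6 edges. This graph has 7 edges (1 extra). Not a tree.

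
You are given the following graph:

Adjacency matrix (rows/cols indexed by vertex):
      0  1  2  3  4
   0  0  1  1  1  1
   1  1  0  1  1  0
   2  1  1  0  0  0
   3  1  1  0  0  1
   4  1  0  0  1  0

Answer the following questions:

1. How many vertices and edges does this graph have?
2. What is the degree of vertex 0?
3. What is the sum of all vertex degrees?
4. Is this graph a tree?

Count: 5 vertices, 7 edges.
Vertex 0 has neighbors [1, 2, 3, 4], degree = 4.
Handshaking lemma: 2 * 7 = 14.
A tree on 5 vertices has 4 edges. This graph has 7 edges (3 extra). Not a tree.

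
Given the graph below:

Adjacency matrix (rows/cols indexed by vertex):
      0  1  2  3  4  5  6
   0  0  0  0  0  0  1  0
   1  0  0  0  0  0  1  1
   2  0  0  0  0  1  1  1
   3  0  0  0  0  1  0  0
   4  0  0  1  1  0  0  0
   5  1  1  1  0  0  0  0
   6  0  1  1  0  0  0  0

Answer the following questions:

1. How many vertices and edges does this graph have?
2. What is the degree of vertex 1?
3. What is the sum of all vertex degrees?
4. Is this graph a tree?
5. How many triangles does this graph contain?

Count: 7 vertices, 7 edges.
Vertex 1 has neighbors [5, 6], degree = 2.
Handshaking lemma: 2 * 7 = 14.
A tree on 7 vertices has 6 edges. This graph has 7 edges (1 extra). Not a tree.
Number of triangles = 0.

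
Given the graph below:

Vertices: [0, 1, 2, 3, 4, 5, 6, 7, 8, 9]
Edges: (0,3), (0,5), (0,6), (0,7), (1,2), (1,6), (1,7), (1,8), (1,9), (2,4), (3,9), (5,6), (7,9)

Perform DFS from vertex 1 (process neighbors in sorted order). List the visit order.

DFS from vertex 1 (neighbors processed in ascending order):
Visit order: 1, 2, 4, 6, 0, 3, 9, 7, 5, 8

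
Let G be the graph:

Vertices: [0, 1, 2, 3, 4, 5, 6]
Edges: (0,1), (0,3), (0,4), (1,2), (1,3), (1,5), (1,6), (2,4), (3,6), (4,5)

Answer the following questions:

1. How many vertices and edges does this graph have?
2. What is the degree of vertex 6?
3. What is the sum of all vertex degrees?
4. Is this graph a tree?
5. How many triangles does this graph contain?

Count: 7 vertices, 10 edges.
Vertex 6 has neighbors [1, 3], degree = 2.
Handshaking lemma: 2 * 10 = 20.
A tree on 7 vertices has 6 edges. This graph has 10 edges (4 extra). Not a tree.
Number of triangles = 2.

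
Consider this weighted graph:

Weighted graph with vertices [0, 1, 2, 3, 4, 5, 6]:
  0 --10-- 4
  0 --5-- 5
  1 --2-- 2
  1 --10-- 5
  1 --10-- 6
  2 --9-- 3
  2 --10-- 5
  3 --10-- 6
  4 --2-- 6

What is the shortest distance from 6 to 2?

Using Dijkstra's algorithm from vertex 6:
Shortest path: 6 -> 1 -> 2
Total weight: 10 + 2 = 12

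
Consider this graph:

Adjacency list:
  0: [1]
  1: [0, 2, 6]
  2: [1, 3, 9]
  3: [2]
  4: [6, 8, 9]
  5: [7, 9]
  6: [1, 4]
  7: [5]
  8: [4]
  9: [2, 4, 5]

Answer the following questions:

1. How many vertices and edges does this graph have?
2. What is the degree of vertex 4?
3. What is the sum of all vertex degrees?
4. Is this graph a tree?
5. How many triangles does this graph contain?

Count: 10 vertices, 10 edges.
Vertex 4 has neighbors [6, 8, 9], degree = 3.
Handshaking lemma: 2 * 10 = 20.
A tree on 10 vertices has 9 edges. This graph has 10 edges (1 extra). Not a tree.
Number of triangles = 0.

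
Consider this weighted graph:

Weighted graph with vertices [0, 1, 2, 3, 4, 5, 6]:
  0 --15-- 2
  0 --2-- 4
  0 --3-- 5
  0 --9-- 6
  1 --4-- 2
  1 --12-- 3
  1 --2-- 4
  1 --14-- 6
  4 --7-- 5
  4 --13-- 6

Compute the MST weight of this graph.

Applying Kruskal's algorithm (sort edges by weight, add if no cycle):
  Add (0,4) w=2
  Add (1,4) w=2
  Add (0,5) w=3
  Add (1,2) w=4
  Skip (4,5) w=7 (creates cycle)
  Add (0,6) w=9
  Add (1,3) w=12
  Skip (4,6) w=13 (creates cycle)
  Skip (1,6) w=14 (creates cycle)
  Skip (0,2) w=15 (creates cycle)
MST weight = 32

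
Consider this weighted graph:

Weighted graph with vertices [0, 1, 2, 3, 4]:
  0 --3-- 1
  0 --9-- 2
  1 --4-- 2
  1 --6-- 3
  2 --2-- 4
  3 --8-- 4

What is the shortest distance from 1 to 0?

Using Dijkstra's algorithm from vertex 1:
Shortest path: 1 -> 0
Total weight: 3 = 3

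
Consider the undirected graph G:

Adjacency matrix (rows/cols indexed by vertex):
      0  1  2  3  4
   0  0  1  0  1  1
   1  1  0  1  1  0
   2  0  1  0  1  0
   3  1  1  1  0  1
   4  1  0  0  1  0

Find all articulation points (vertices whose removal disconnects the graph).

No articulation points. The graph is biconnected.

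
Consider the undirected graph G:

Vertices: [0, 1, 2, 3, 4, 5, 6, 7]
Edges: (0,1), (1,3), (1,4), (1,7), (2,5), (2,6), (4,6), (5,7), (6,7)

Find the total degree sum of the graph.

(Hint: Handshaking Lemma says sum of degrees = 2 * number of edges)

Count edges: 9 edges.
By Handshaking Lemma: sum of degrees = 2 * 9 = 18.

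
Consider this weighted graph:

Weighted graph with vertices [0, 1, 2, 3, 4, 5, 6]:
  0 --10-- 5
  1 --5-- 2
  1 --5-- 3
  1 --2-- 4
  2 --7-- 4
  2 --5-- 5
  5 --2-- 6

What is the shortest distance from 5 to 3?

Using Dijkstra's algorithm from vertex 5:
Shortest path: 5 -> 2 -> 1 -> 3
Total weight: 5 + 5 + 5 = 15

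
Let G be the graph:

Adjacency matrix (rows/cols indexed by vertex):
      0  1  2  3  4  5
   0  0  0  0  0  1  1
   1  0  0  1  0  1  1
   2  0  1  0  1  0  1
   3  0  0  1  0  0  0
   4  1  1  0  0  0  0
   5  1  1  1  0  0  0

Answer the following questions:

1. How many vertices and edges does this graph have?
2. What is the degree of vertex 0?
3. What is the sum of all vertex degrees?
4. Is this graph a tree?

Count: 6 vertices, 7 edges.
Vertex 0 has neighbors [4, 5], degree = 2.
Handshaking lemma: 2 * 7 = 14.
A tree on 6 vertices has 5 edges. This graph has 7 edges (2 extra). Not a tree.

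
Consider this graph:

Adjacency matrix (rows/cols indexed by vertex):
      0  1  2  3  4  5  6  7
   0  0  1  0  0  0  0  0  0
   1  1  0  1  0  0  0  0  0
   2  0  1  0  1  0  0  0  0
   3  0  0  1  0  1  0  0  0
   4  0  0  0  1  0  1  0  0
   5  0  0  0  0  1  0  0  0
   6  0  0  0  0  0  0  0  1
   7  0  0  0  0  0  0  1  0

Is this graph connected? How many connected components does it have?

Checking connectivity: the graph has 2 connected component(s).
Components: [[0, 1, 2, 3, 4, 5], [6, 7]]. The graph is NOT connected.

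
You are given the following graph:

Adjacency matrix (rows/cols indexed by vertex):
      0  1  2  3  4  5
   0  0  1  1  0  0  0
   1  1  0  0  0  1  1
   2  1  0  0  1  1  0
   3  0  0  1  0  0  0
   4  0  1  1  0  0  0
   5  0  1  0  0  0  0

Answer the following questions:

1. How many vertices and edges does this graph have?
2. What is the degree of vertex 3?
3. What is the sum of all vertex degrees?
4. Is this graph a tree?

Count: 6 vertices, 6 edges.
Vertex 3 has neighbors [2], degree = 1.
Handshaking lemma: 2 * 6 = 12.
A tree on 6 vertices has 5 edges. This graph has 6 edges (1 extra). Not a tree.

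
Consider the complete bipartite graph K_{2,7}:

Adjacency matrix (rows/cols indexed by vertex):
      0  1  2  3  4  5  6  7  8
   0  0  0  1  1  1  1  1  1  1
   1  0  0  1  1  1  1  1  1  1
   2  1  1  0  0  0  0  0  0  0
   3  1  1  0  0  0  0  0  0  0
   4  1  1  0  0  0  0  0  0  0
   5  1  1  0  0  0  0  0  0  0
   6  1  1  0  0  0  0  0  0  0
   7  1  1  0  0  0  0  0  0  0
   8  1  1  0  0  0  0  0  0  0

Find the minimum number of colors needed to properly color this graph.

K_{2,7} is bipartite: vertices split into two independent sets of size 2 and 7.
Color one set 0, the other 1. No adjacent vertices share a color.
Chromatic number = 2.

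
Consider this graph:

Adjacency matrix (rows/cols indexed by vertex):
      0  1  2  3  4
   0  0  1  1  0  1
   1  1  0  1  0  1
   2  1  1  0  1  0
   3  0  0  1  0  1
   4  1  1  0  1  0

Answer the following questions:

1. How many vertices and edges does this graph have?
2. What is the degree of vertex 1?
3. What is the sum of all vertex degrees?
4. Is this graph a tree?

Count: 5 vertices, 7 edges.
Vertex 1 has neighbors [0, 2, 4], degree = 3.
Handshaking lemma: 2 * 7 = 14.
A tree on 5 vertices has 4 edges. This graph has 7 edges (3 extra). Not a tree.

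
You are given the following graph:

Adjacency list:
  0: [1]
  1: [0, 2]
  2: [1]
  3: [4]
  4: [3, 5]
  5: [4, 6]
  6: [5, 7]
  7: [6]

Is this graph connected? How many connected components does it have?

Checking connectivity: the graph has 2 connected component(s).
Components: [[0, 1, 2], [3, 4, 5, 6, 7]]. The graph is NOT connected.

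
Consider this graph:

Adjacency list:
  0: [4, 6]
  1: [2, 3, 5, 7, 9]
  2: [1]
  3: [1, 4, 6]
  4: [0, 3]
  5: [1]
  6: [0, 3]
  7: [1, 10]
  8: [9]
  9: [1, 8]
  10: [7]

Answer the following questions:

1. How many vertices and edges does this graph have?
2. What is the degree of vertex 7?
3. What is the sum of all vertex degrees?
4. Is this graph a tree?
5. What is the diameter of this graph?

Count: 11 vertices, 11 edges.
Vertex 7 has neighbors [1, 10], degree = 2.
Handshaking lemma: 2 * 11 = 22.
A tree on 11 vertices has 10 edges. This graph has 11 edges (1 extra). Not a tree.
Diameter (longest shortest path) = 5.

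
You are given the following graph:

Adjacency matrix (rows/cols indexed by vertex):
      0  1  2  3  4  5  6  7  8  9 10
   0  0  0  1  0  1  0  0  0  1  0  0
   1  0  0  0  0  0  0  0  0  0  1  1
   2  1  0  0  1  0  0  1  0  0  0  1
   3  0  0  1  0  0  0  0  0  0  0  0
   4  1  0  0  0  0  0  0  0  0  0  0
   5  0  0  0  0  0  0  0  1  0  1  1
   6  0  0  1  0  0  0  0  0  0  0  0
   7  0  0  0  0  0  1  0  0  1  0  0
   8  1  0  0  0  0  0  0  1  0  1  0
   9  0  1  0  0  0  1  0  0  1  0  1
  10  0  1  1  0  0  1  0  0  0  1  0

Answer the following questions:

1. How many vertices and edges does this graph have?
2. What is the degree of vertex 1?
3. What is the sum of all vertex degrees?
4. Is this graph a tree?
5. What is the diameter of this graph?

Count: 11 vertices, 14 edges.
Vertex 1 has neighbors [9, 10], degree = 2.
Handshaking lemma: 2 * 14 = 28.
A tree on 11 vertices has 10 edges. This graph has 14 edges (4 extra). Not a tree.
Diameter (longest shortest path) = 4.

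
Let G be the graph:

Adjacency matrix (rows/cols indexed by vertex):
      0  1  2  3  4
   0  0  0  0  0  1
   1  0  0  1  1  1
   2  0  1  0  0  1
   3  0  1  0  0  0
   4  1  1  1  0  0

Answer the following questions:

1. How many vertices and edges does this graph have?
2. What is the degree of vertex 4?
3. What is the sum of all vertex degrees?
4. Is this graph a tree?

Count: 5 vertices, 5 edges.
Vertex 4 has neighbors [0, 1, 2], degree = 3.
Handshaking lemma: 2 * 5 = 10.
A tree on 5 vertices has 4 edges. This graph has 5 edges (1 extra). Not a tree.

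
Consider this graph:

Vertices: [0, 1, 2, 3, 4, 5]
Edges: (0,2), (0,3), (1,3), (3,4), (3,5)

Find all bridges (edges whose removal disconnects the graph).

A bridge is an edge whose removal increases the number of connected components.
Bridges found: (0,2), (0,3), (1,3), (3,4), (3,5)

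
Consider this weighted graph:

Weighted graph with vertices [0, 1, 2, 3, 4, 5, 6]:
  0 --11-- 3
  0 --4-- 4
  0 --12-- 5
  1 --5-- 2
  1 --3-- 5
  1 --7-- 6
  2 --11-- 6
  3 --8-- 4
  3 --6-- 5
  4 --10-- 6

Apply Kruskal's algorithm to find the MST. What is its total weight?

Applying Kruskal's algorithm (sort edges by weight, add if no cycle):
  Add (1,5) w=3
  Add (0,4) w=4
  Add (1,2) w=5
  Add (3,5) w=6
  Add (1,6) w=7
  Add (3,4) w=8
  Skip (4,6) w=10 (creates cycle)
  Skip (0,3) w=11 (creates cycle)
  Skip (2,6) w=11 (creates cycle)
  Skip (0,5) w=12 (creates cycle)
MST weight = 33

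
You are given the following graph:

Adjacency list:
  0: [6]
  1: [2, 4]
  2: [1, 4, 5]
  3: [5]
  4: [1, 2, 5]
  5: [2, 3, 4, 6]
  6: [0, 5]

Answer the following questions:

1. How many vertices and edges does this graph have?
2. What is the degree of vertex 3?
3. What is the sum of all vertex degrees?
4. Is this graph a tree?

Count: 7 vertices, 8 edges.
Vertex 3 has neighbors [5], degree = 1.
Handshaking lemma: 2 * 8 = 16.
A tree on 7 vertices has 6 edges. This graph has 8 edges (2 extra). Not a tree.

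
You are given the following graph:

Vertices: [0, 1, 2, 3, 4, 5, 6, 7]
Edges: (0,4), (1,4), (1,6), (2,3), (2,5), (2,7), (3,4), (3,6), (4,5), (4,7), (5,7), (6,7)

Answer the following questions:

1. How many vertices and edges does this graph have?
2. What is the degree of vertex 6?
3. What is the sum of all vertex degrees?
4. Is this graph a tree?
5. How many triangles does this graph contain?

Count: 8 vertices, 12 edges.
Vertex 6 has neighbors [1, 3, 7], degree = 3.
Handshaking lemma: 2 * 12 = 24.
A tree on 8 vertices has 7 edges. This graph has 12 edges (5 extra). Not a tree.
Number of triangles = 2.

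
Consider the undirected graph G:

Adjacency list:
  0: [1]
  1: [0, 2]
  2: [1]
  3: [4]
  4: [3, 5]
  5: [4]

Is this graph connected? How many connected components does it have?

Checking connectivity: the graph has 2 connected component(s).
Components: [[0, 1, 2], [3, 4, 5]]. The graph is NOT connected.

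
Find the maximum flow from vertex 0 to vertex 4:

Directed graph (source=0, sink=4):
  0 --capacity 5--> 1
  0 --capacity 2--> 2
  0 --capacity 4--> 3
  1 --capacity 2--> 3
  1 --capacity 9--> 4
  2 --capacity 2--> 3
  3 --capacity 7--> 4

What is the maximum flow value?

Computing max flow:
  Flow on (0->1): 5/5
  Flow on (0->2): 2/2
  Flow on (0->3): 4/4
  Flow on (1->4): 5/9
  Flow on (2->3): 2/2
  Flow on (3->4): 6/7
Maximum flow = 11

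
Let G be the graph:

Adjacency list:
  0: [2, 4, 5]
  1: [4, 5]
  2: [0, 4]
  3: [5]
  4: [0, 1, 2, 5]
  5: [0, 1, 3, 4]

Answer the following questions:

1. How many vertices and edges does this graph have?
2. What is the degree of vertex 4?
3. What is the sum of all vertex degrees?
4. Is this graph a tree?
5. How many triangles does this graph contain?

Count: 6 vertices, 8 edges.
Vertex 4 has neighbors [0, 1, 2, 5], degree = 4.
Handshaking lemma: 2 * 8 = 16.
A tree on 6 vertices has 5 edges. This graph has 8 edges (3 extra). Not a tree.
Number of triangles = 3.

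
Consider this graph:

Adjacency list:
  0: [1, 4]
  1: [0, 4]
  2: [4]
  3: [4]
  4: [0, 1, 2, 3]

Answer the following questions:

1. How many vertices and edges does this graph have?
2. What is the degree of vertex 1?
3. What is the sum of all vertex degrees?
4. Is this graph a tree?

Count: 5 vertices, 5 edges.
Vertex 1 has neighbors [0, 4], degree = 2.
Handshaking lemma: 2 * 5 = 10.
A tree on 5 vertices has 4 edges. This graph has 5 edges (1 extra). Not a tree.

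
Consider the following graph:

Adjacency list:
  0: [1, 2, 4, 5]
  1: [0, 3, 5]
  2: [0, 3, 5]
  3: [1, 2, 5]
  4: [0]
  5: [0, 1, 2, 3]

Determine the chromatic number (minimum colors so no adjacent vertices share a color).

The graph has a maximum clique of size 3 (lower bound on chromatic number).
A valid 3-coloring: {0: 0, 1: 2, 2: 2, 3: 0, 4: 1, 5: 1}.
Chromatic number = 3.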